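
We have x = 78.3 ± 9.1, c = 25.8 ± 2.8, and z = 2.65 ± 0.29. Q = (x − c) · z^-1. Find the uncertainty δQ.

Let u = x − c = 52.5. δu = √(δx² + δc²) = √(82.8 + 7.84) = 9.52, so δu/u = 0.181.
Q is then a monomial in u, z:
δQ/Q = √((δu/u)² + (-1·δz/z)²) = √(0.0329 + 0.0120) = 0.212
Q = 19.8, so δQ = 0.212 × 19.8 = 4.20.

4.20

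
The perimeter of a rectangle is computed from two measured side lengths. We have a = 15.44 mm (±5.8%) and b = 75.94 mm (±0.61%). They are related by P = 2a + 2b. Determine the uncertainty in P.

2.02 mm

Each term contributes (cᵢ δxᵢ)² to (δP)²:
  (2·δa)² = 3.21;  (2·δb)² = 0.858
δP = √(4.07) = 2.02 mm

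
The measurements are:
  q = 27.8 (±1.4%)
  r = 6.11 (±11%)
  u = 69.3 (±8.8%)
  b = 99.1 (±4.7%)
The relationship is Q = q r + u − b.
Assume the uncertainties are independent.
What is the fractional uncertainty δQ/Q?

0.145

Let p = q·r = 170. δp/p = √((1·δq/q)² + (1·δr/r)²) = √(0.000196 + 0.0121) = 0.111, so δp = 18.8.
Q = p + u − b: δQ = √(δp² + δu² + δb²) = √(355 + 37.2 + 21.7) = 20.3
Q = 140, so δQ/Q = 20.3/140 = 0.145.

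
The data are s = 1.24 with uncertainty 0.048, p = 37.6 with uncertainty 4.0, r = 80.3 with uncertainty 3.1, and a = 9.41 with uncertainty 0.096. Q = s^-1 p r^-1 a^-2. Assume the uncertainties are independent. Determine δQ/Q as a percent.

Relative error in a monomial: (δQ/Q)² = Σ (nᵢ · δxᵢ/xᵢ)².
  (-1·δs/s)² = (-1×0.0387)² = 0.00150;  (1·δp/p)² = (1×0.106)² = 0.0113;  (-1·δr/r)² = (-1×0.0386)² = 0.00149;  (-2·δa/a)² = (-2×0.0102)² = 0.000416
δQ/Q = √(0.0147) = 0.121

12.1%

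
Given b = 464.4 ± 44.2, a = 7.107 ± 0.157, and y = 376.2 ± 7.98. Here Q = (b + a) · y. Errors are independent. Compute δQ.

Let u = b + a = 471.5. δu = √(δb² + δa²) = √(1950 + 0.0246) = 44.2, so δu/u = 0.0937.
Q is then a monomial in u, y:
δQ/Q = √((δu/u)² + (1·δy/y)²) = √(0.00879 + 0.000450) = 0.0961
Q = 177400, so δQ = 0.0961 × 177400 = 17000.

17000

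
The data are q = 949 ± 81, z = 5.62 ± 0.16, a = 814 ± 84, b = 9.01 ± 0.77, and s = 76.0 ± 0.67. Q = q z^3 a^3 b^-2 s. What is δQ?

3.18e+13

Products/powers → add relative errors in quadrature, weighted by exponent:
  (1·δq/q)² = (1×0.0854)² = 0.00729;  (3·δz/z)² = (3×0.0285)² = 0.00729;  (3·δa/a)² = (3×0.103)² = 0.0958;  (-2·δb/b)² = (-2×0.0855)² = 0.0292;  (1·δs/s)² = (1×0.00882)² = 7.77e-05
δQ/Q = √(0.140) = 0.374
Q = 8.51e+13, so δQ = 0.374 × 8.51e+13 = 3.18e+13.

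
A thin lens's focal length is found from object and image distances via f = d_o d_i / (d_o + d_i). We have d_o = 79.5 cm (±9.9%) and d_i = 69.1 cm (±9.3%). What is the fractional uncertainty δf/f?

∂f/∂d_o = (d_i/(d_o+d_i))² = 0.216;  ∂f/∂d_i = (d_o/(d_o+d_i))² = 0.286
δf = √((∂f/∂d_o · δd_o)² + (∂f/∂d_i · δd_i)²) = √(2.90 + 3.38) = 2.51 cm
f = 37.0 cm, so δf/f = 2.51/37.0 = 0.0678.

0.0678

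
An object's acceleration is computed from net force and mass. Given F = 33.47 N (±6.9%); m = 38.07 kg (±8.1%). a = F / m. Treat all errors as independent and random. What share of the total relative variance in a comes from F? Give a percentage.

42.1%

(δa/a)² = (1·δF/F)² + (-1·δm/m)²
  F term: (1×0.0690)² = 0.00476
  m term: (-1×0.0810)² = 0.00656
Total = 0.0113. Share from F = 0.00476/0.0113 = 0.421.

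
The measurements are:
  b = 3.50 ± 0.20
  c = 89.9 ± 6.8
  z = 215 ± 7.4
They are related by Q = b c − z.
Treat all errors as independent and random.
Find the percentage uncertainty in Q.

30.8%

Let p = b·c = 315. δp/p = √((1·δb/b)² + (1·δc/c)²) = √(0.00327 + 0.00572) = 0.0948, so δp = 29.8.
Q = p − z: δQ = √(δp² + δz²) = √(890 + 54.8) = 30.7
Q = 99.7, so δQ/Q = 30.7/99.7 = 0.308.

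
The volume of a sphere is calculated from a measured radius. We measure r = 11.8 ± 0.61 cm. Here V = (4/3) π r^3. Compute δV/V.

V ∝ r^3, so δV/V = |3| · δr/r = 3 × 0.0517 = 0.155.

0.155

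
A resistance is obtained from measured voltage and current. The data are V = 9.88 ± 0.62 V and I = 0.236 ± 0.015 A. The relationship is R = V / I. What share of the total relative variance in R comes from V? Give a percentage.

49.4%

(δR/R)² = (1·δV/V)² + (-1·δI/I)²
  V term: (1×0.0628)² = 0.00394
  I term: (-1×0.0636)² = 0.00404
Total = 0.00798. Share from V = 0.00394/0.00798 = 0.494.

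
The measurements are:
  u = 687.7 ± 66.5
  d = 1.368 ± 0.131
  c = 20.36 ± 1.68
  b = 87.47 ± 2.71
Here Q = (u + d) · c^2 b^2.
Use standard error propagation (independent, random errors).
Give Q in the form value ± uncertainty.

(2.185 ± 0.439) × 10^9

Let w = u + d = 689.1. δw = √(δu² + δd²) = √(4420 + 0.0172) = 66.5, so δw/w = 0.0965.
Q is then a monomial in w, c, b:
δQ/Q = √((δw/w)² + (2·δc/c)² + (2·δb/b)²) = √(0.00931 + 0.0272 + 0.00384) = 0.201
Q = 2.185e+09, so δQ = 0.201 × 2.185e+09 = 4.39e+08.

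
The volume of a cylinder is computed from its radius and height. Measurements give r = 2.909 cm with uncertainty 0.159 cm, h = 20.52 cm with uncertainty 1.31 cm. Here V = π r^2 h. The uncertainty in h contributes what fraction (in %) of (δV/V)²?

25.4%

(δV/V)² = (2·δr/r)² + (1·δh/h)²
  r term: (2×0.0547)² = 0.0119
  h term: (1×0.0638)² = 0.00408
Total = 0.0160. Share from h = 0.00408/0.0160 = 0.254.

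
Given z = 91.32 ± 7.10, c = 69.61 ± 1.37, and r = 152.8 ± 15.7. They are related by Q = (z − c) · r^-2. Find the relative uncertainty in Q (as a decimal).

Let u = z − c = 21.71. δu = √(δz² + δc²) = √(50.4 + 1.88) = 7.23, so δu/u = 0.333.
Q is then a monomial in u, r:
δQ/Q = √((δu/u)² + (-2·δr/r)²) = √(0.111 + 0.0422) = 0.391

0.391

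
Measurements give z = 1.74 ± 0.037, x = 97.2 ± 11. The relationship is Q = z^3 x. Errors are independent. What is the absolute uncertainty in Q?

66.5

Products/powers → add relative errors in quadrature, weighted by exponent:
  (3·δz/z)² = (3×0.0213)² = 0.00407;  (1·δx/x)² = (1×0.113)² = 0.0128
δQ/Q = √(0.0169) = 0.130
Q = 512, so δQ = 0.130 × 512 = 66.5.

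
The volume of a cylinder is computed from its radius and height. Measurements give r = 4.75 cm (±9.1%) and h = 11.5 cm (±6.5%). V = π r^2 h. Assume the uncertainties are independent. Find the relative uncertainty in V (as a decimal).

For a monomial V ∝ r^2, h, fractional errors add in quadrature:
  (2·δr/r)² = (2×0.0910)² = 0.0331;  (1·δh/h)² = (1×0.0650)² = 0.00423
δV/V = √(0.0373) = 0.193

0.193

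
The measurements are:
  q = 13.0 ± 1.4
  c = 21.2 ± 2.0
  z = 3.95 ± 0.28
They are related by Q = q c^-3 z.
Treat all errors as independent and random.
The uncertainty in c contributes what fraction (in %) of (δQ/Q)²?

(δQ/Q)² = (1·δq/q)² + (-3·δc/c)² + (1·δz/z)²
  q term: (1×0.108)² = 0.0116
  c term: (-3×0.0943)² = 0.0801
  z term: (1×0.0709)² = 0.00502
Total = 0.0967. Share from c = 0.0801/0.0967 = 0.828.

82.8%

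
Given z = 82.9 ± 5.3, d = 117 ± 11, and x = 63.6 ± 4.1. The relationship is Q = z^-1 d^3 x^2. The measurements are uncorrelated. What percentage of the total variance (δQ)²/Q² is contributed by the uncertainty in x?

16.6%

(δQ/Q)² = (-1·δz/z)² + (3·δd/d)² + (2·δx/x)²
  z term: (-1×0.0639)² = 0.00409
  d term: (3×0.0940)² = 0.0796
  x term: (2×0.0645)² = 0.0166
Total = 0.100. Share from x = 0.0166/0.100 = 0.166.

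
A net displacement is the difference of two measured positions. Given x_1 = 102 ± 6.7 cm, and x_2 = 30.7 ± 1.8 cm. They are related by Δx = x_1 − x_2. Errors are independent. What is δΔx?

Each term contributes (cᵢ δxᵢ)² to (δΔx)²:
  (δx_1)² = 44.9;  (δx_2)² = 3.24
δΔx = √(48.1) = 6.94 cm

6.94 cm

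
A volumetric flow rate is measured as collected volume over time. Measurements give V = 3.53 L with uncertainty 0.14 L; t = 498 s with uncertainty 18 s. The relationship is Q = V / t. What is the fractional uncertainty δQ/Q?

Q is a product of powers, so relative uncertainties combine in quadrature:
  (1·δV/V)² = (1×0.0397)² = 0.00157;  (-1·δt/t)² = (-1×0.0361)² = 0.00131
δQ/Q = √(0.00288) = 0.0537

0.0537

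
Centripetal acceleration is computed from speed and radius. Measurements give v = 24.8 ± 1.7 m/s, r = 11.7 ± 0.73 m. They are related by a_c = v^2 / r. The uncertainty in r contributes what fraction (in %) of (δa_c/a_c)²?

(δa_c/a_c)² = (2·δv/v)² + (-1·δr/r)²
  v term: (2×0.0685)² = 0.0188
  r term: (-1×0.0624)² = 0.00389
Total = 0.0227. Share from r = 0.00389/0.0227 = 0.172.

17.2%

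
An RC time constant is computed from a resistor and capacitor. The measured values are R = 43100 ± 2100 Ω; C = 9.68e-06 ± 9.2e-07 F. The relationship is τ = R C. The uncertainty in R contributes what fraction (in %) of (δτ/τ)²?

(δτ/τ)² = (1·δR/R)² + (1·δC/C)²
  R term: (1×0.0487)² = 0.00237
  C term: (1×0.0950)² = 0.00903
Total = 0.0114. Share from R = 0.00237/0.0114 = 0.208.

20.8%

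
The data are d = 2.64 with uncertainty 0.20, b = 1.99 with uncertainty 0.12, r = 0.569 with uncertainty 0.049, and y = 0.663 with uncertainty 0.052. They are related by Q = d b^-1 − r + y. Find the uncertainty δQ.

0.147

Let p = d·b^-1 = 1.33. δp/p = √((1·δd/d)² + (-1·δb/b)²) = √(0.00574 + 0.00364) = 0.0968, so δp = 0.128.
Q = p − r + y: δQ = √(δp² + δr² + δy²) = √(0.0165 + 0.00240 + 0.00270) = 0.147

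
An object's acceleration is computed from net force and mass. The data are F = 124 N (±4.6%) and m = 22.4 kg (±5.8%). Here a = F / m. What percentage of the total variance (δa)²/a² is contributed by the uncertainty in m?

(δa/a)² = (1·δF/F)² + (-1·δm/m)²
  F term: (1×0.0460)² = 0.00212
  m term: (-1×0.0580)² = 0.00336
Total = 0.00548. Share from m = 0.00336/0.00548 = 0.614.

61.4%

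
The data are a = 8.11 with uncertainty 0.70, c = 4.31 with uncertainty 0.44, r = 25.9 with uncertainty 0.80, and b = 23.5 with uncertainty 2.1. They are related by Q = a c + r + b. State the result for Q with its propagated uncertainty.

84.4 ± 5.19

Let p = a·c = 35.0. δp/p = √((1·δa/a)² + (1·δc/c)²) = √(0.00745 + 0.0104) = 0.134, so δp = 4.67.
Q = p + r + b: δQ = √(δp² + δr² + δb²) = √(21.8 + 0.640 + 4.41) = 5.19
Q = 84.4.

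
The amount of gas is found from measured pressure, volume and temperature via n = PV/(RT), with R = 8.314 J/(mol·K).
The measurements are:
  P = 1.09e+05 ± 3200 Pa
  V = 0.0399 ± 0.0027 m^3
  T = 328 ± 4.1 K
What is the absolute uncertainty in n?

0.119 mol

Products/powers → add relative errors in quadrature, weighted by exponent:
  (1·δP/P)² = (1×0.0294)² = 0.000862;  (1·δV/V)² = (1×0.0677)² = 0.00458;  (-1·δT/T)² = (-1×0.0125)² = 0.000156
δn/n = √(0.00560) = 0.0748
n = 1.59 mol, so δn = 0.0748 × 1.59 = 0.119 mol.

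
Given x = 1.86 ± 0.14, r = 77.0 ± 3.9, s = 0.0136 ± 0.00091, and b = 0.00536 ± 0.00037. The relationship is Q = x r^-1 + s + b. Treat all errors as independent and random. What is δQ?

0.00240

Let p = x·r^-1 = 0.0242. δp/p = √((1·δx/x)² + (-1·δr/r)²) = √(0.00567 + 0.00257) = 0.0907, so δp = 0.00219.
Q = p + s + b: δQ = √(δp² + δs² + δb²) = √(4.8e-06 + 8.28e-07 + 1.37e-07) = 0.00240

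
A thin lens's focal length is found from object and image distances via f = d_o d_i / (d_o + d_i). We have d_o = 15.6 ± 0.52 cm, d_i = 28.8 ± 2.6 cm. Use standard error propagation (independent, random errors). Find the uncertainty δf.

0.388 cm

∂f/∂d_o = (d_i/(d_o+d_i))² = 0.421;  ∂f/∂d_i = (d_o/(d_o+d_i))² = 0.123
δf = √((∂f/∂d_o · δd_o)² + (∂f/∂d_i · δd_i)²) = √(0.0479 + 0.103) = 0.388 cm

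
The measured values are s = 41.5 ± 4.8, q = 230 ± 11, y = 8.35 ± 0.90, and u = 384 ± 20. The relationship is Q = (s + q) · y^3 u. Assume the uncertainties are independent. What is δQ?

2.01e+07

Let w = s + q = 272. δw = √(δs² + δq²) = √(23.0 + 121) = 12.0, so δw/w = 0.0442.
Q is then a monomial in w, y, u:
δQ/Q = √((δw/w)² + (3·δy/y)² + (1·δu/u)²) = √(0.00195 + 0.105 + 0.00271) = 0.330
Q = 6.07e+07, so δQ = 0.330 × 6.07e+07 = 2.01e+07.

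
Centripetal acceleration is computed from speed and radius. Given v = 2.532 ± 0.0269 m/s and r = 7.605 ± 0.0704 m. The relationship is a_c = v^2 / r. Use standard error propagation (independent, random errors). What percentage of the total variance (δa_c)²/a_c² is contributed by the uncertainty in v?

84.0%

(δa_c/a_c)² = (2·δv/v)² + (-1·δr/r)²
  v term: (2×0.0106)² = 0.000451
  r term: (-1×0.00926)² = 8.57e-05
Total = 0.000537. Share from v = 0.000451/0.000537 = 0.840.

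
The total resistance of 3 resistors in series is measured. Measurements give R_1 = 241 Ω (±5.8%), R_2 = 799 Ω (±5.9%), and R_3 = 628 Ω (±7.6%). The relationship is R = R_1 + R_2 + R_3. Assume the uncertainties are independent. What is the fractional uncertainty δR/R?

Sums and differences: (δR)² = Σ (cᵢ δxᵢ)².
  (δR_1)² = 195;  (δR_2)² = 2220;  (δR_3)² = 2280
δR = √(4700) = 68.5 Ω
R = 1670 Ω, so δR/R = 68.5/1670 = 0.0411.

0.0411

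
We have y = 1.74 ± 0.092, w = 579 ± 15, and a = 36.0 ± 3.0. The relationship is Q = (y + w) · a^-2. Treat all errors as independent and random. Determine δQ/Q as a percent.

16.9%

Let u = y + w = 581. δu = √(δy² + δw²) = √(0.00846 + 225) = 15.0, so δu/u = 0.0258.
Q is then a monomial in u, a:
δQ/Q = √((δu/u)² + (-2·δa/a)²) = √(0.000667 + 0.0278) = 0.169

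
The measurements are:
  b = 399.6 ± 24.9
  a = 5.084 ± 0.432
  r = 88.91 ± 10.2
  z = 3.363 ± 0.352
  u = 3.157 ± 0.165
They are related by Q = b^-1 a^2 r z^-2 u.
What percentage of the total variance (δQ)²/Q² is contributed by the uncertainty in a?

31.2%

(δQ/Q)² = (-1·δb/b)² + (2·δa/a)² + (1·δr/r)² + (-2·δz/z)² + (1·δu/u)²
  b term: (-1×0.0623)² = 0.00388
  a term: (2×0.0850)² = 0.0289
  r term: (1×0.115)² = 0.0132
  z term: (-2×0.105)² = 0.0438
  u term: (1×0.0523)² = 0.00273
Total = 0.0925. Share from a = 0.0289/0.0925 = 0.312.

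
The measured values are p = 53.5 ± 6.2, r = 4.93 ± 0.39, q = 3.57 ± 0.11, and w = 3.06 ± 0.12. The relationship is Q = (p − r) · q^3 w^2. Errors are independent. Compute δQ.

Let u = p − r = 48.6. δu = √(δp² + δr²) = √(38.4 + 0.152) = 6.21, so δu/u = 0.128.
Q is then a monomial in u, q, w:
δQ/Q = √((δu/u)² + (3·δq/q)² + (2·δw/w)²) = √(0.0164 + 0.00854 + 0.00615) = 0.176
Q = 20700, so δQ = 0.176 × 20700 = 3650.

3650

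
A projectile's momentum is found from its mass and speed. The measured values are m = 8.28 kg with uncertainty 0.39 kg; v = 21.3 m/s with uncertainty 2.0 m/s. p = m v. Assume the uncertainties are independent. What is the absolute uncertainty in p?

Products/powers → add relative errors in quadrature, weighted by exponent:
  (1·δm/m)² = (1×0.0471)² = 0.00222;  (1·δv/v)² = (1×0.0939)² = 0.00882
δp/p = √(0.0110) = 0.105
p = 176 kg·m/s, so δp = 0.105 × 176 = 18.5 kg·m/s.

18.5 kg·m/s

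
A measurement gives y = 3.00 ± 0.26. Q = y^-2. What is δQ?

Q ∝ y^-2, so δQ/Q = |-2| · δy/y = 2 × 0.0867 = 0.173.
Q = 0.111, so δQ = 0.173 × 0.111 = 0.0193.

0.0193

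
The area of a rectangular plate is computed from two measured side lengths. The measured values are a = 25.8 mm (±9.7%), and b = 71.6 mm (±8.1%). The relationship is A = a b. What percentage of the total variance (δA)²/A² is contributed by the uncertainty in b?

(δA/A)² = (1·δa/a)² + (1·δb/b)²
  a term: (1×0.0970)² = 0.00941
  b term: (1×0.0810)² = 0.00656
Total = 0.0160. Share from b = 0.00656/0.0160 = 0.411.

41.1%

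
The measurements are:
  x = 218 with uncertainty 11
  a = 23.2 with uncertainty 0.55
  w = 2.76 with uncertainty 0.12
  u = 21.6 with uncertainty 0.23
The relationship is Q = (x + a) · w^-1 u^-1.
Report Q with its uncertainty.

4.05 ± 0.259

Let h = x + a = 241. δh = √(δx² + δa²) = √(121 + 0.303) = 11.0, so δh/h = 0.0457.
Q is then a monomial in h, w, u:
δQ/Q = √((δh/h)² + (-1·δw/w)² + (-1·δu/u)²) = √(0.00209 + 0.00189 + 0.000113) = 0.0639
Q = 4.05, so δQ = 0.0639 × 4.05 = 0.259.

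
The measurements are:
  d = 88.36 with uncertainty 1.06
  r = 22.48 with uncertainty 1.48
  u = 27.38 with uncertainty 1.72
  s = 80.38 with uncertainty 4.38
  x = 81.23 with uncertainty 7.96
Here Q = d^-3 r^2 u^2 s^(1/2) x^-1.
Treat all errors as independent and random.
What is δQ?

0.0128

Relative error in a monomial: (δQ/Q)² = Σ (nᵢ · δxᵢ/xᵢ)².
  (-3·δd/d)² = (-3×0.0120)² = 0.00130;  (2·δr/r)² = (2×0.0658)² = 0.0173;  (2·δu/u)² = (2×0.0628)² = 0.0158;  (½·δs/s)² = (0.5×0.0545)² = 0.000742;  (-1·δx/x)² = (-1×0.0980)² = 0.00960
δQ/Q = √(0.0448) = 0.212
Q = 0.06061, so δQ = 0.212 × 0.06061 = 0.0128.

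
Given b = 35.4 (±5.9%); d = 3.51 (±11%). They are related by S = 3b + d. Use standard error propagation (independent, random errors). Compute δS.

For a sum/difference, combine absolute errors in quadrature:
  (3·δb)² = 39.3;  (δd)² = 0.149
δS = √(39.4) = 6.28

6.28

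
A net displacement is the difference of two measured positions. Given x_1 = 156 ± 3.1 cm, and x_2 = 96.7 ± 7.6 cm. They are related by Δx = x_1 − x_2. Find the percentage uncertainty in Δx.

Absolute uncertainties add in quadrature for a linear combination:
  (δx_1)² = 9.61;  (δx_2)² = 57.8
δΔx = √(67.4) = 8.21 cm
Δx = 59.3 cm, so δΔx/Δx = 8.21/59.3 = 0.138.

13.8%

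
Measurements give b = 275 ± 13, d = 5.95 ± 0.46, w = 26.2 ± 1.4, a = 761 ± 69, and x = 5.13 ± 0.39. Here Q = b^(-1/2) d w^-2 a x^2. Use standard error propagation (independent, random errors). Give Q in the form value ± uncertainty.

10.5 ± 2.32

For a monomial Q ∝ b^(-1/2), d, w^-2, a, x^2, fractional errors add in quadrature:
  (−½·δb/b)² = (-0.5×0.0473)² = 0.000559;  (1·δd/d)² = (1×0.0773)² = 0.00598;  (-2·δw/w)² = (-2×0.0534)² = 0.0114;  (1·δa/a)² = (1×0.0907)² = 0.00822;  (2·δx/x)² = (2×0.0760)² = 0.0231
δQ/Q = √(0.0493) = 0.222
Q = 10.5, so δQ = 0.222 × 10.5 = 2.32.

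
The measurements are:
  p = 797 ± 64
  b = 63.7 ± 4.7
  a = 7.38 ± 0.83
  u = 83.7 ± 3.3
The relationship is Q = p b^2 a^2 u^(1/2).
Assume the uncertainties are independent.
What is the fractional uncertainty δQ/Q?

Q is a product of powers, so relative uncertainties combine in quadrature:
  (1·δp/p)² = (1×0.0803)² = 0.00645;  (2·δb/b)² = (2×0.0738)² = 0.0218;  (2·δa/a)² = (2×0.112)² = 0.0506;  (½·δu/u)² = (0.5×0.0394)² = 0.000389
δQ/Q = √(0.0792) = 0.281

0.281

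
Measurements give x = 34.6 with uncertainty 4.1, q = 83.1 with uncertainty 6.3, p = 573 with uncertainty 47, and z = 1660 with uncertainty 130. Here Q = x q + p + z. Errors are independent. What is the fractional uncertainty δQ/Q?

Let w = x·q = 2880. δw/w = √((1·δx/x)² + (1·δq/q)²) = √(0.0140 + 0.00575) = 0.141, so δw = 404.
Q = w + p + z: δQ = √(δw² + δp² + δz²) = √(1.64e+05 + 2210 + 16900) = 427
Q = 5110, so δQ/Q = 427/5110 = 0.0837.

0.0837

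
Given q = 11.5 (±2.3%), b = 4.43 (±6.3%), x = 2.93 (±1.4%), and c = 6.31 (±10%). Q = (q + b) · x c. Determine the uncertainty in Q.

Let u = q + b = 15.9. δu = √(δq² + δb²) = √(0.0700 + 0.0779) = 0.385, so δu/u = 0.0241.
Q is then a monomial in u, x, c:
δQ/Q = √((δu/u)² + (1·δx/x)² + (1·δc/c)²) = √(0.000583 + 0.000196 + 0.0100) = 0.104
Q = 295, so δQ = 0.104 × 295 = 30.6.

30.6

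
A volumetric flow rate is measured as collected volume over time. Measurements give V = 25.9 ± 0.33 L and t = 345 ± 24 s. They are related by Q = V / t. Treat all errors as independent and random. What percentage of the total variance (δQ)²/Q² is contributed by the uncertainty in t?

96.8%

(δQ/Q)² = (1·δV/V)² + (-1·δt/t)²
  V term: (1×0.0127)² = 0.000162
  t term: (-1×0.0696)² = 0.00484
Total = 0.00500. Share from t = 0.00484/0.00500 = 0.968.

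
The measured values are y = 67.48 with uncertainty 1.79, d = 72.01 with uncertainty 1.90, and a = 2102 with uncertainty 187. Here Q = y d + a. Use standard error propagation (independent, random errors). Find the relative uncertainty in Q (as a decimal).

Let p = y·d = 4859. δp/p = √((1·δy/y)² + (1·δd/d)²) = √(0.000704 + 0.000696) = 0.0374, so δp = 182.
Q = p + a: δQ = √(δp² + δa²) = √(33100 + 35000) = 261
Q = 6961, so δQ/Q = 261/6961 = 0.0375.

0.0375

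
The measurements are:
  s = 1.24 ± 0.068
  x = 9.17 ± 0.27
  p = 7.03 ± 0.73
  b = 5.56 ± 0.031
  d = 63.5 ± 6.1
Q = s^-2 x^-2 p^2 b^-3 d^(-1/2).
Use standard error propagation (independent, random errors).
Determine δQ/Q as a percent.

Each factor contributes (exponent × relative error)² to (δQ/Q)²:
  (-2·δs/s)² = (-2×0.0548)² = 0.0120;  (-2·δx/x)² = (-2×0.0294)² = 0.00347;  (2·δp/p)² = (2×0.104)² = 0.0431;  (-3·δb/b)² = (-3×0.00558)² = 0.000280;  (−½·δd/d)² = (-0.5×0.0961)² = 0.00231
δQ/Q = √(0.0612) = 0.247

24.7%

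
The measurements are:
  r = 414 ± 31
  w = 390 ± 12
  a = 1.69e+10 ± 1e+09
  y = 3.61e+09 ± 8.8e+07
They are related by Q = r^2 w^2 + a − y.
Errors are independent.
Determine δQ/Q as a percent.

Let p = r^2·w^2 = 2.61e+10. δp/p = √((2·δr/r)² + (2·δw/w)²) = √(0.0224 + 0.00379) = 0.162, so δp = 4.22e+09.
Q = p + a − y: δQ = √(δp² + δa² + δy²) = √(1.78e+19 + 1e+18 + 7.74e+15) = 4.34e+09
Q = 3.94e+10, so δQ/Q = 4.34e+09/3.94e+10 = 0.110.

11.0%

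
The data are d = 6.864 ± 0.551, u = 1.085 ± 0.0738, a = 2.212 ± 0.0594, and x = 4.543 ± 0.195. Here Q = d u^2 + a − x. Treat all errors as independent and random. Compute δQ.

1.29

Let p = d·u^2 = 8.080. δp/p = √((1·δd/d)² + (2·δu/u)²) = √(0.00644 + 0.0185) = 0.158, so δp = 1.28.
Q = p + a − x: δQ = √(δp² + δa² + δx²) = √(1.63 + 0.00353 + 0.0380) = 1.29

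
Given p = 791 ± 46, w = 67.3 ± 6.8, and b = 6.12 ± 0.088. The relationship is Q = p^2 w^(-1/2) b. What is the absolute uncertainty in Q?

Products/powers → add relative errors in quadrature, weighted by exponent:
  (2·δp/p)² = (2×0.0582)² = 0.0135;  (−½·δw/w)² = (-0.5×0.101)² = 0.00255;  (1·δb/b)² = (1×0.0144)² = 0.000207
δQ/Q = √(0.0163) = 0.128
Q = 4.67e+05, so δQ = 0.128 × 4.67e+05 = 59600.

59600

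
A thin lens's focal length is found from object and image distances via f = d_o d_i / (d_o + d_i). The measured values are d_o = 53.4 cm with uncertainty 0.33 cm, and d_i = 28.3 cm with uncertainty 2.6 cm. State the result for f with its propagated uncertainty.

18.5 ± 1.11 cm

∂f/∂d_o = (d_i/(d_o+d_i))² = 0.120;  ∂f/∂d_i = (d_o/(d_o+d_i))² = 0.427
δf = √((∂f/∂d_o · δd_o)² + (∂f/∂d_i · δd_i)²) = √(0.00157 + 1.23) = 1.11 cm
f = 18.5 cm.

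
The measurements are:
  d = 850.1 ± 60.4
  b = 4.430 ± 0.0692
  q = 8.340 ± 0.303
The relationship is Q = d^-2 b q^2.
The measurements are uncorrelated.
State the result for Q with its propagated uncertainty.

Each factor contributes (exponent × relative error)² to (δQ/Q)²:
  (-2·δd/d)² = (-2×0.0711)² = 0.0202;  (1·δb/b)² = (1×0.0156)² = 0.000244;  (2·δq/q)² = (2×0.0363)² = 0.00528
δQ/Q = √(0.0257) = 0.160
Q = 0.0004264, so δQ = 0.160 × 0.0004264 = 6.84e-05.

(4.264 ± 0.684) × 10^-4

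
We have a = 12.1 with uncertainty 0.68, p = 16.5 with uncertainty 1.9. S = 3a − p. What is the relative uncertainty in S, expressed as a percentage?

14.1%

Each term contributes (cᵢ δxᵢ)² to (δS)²:
  (3·δa)² = 4.16;  (δp)² = 3.61
δS = √(7.77) = 2.79
S = 19.8, so δS/S = 2.79/19.8 = 0.141.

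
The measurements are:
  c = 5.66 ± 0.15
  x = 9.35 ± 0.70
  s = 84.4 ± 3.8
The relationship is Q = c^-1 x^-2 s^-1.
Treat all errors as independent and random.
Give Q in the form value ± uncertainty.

(2.39 ± 0.380) × 10^-5

Since Q is a product/quotient, work with relative uncertainties:
  (-1·δc/c)² = (-1×0.0265)² = 0.000702;  (-2·δx/x)² = (-2×0.0749)² = 0.0224;  (-1·δs/s)² = (-1×0.0450)² = 0.00203
δQ/Q = √(0.0251) = 0.159
Q = 2.39e-05, so δQ = 0.159 × 2.39e-05 = 3.8e-06.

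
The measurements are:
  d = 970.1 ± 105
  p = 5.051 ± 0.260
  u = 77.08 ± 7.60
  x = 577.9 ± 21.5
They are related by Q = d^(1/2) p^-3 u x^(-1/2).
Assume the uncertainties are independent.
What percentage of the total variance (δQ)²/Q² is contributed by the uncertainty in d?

7.95%

(δQ/Q)² = (½·δd/d)² + (-3·δp/p)² + (1·δu/u)² + (−½·δx/x)²
  d term: (0.5×0.108)² = 0.00293
  p term: (-3×0.0515)² = 0.0238
  u term: (1×0.0986)² = 0.00972
  x term: (-0.5×0.0372)² = 0.000346
Total = 0.0368. Share from d = 0.00293/0.0368 = 0.0795.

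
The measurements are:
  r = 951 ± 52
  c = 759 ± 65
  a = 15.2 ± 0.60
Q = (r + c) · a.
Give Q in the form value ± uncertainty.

Let u = r + c = 1710. δu = √(δr² + δc²) = √(2700 + 4220) = 83.2, so δu/u = 0.0487.
Q is then a monomial in u, a:
δQ/Q = √((δu/u)² + (1·δa/a)²) = √(0.00237 + 0.00156) = 0.0627
Q = 26000, so δQ = 0.0627 × 26000 = 1630.

26000 ± 1630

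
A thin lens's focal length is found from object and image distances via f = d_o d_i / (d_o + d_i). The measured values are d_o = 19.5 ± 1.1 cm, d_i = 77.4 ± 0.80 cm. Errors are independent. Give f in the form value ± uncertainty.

15.6 ± 0.703 cm

∂f/∂d_o = (d_i/(d_o+d_i))² = 0.638;  ∂f/∂d_i = (d_o/(d_o+d_i))² = 0.0405
δf = √((∂f/∂d_o · δd_o)² + (∂f/∂d_i · δd_i)²) = √(0.493 + 0.00105) = 0.703 cm
f = 15.6 cm.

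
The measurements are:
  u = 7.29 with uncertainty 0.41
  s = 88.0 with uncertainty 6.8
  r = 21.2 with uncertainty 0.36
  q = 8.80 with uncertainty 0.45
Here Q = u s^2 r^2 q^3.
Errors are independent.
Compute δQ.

Since Q is a product/quotient, work with relative uncertainties:
  (1·δu/u)² = (1×0.0562)² = 0.00316;  (2·δs/s)² = (2×0.0773)² = 0.0239;  (2·δr/r)² = (2×0.0170)² = 0.00115;  (3·δq/q)² = (3×0.0511)² = 0.0235
δQ/Q = √(0.0517) = 0.227
Q = 1.73e+10, so δQ = 0.227 × 1.73e+10 = 3.93e+09.

3.93e+09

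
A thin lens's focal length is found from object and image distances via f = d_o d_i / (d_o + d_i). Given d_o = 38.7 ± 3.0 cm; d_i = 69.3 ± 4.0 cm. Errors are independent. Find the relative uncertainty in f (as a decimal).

0.0539

∂f/∂d_o = (d_i/(d_o+d_i))² = 0.412;  ∂f/∂d_i = (d_o/(d_o+d_i))² = 0.128
δf = √((∂f/∂d_o · δd_o)² + (∂f/∂d_i · δd_i)²) = √(1.53 + 0.264) = 1.34 cm
f = 24.8 cm, so δf/f = 1.34/24.8 = 0.0539.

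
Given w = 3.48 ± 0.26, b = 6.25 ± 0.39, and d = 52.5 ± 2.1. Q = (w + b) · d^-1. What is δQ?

0.0116

Let u = w + b = 9.73. δu = √(δw² + δb²) = √(0.0676 + 0.152) = 0.469, so δu/u = 0.0482.
Q is then a monomial in u, d:
δQ/Q = √((δu/u)² + (-1·δd/d)²) = √(0.00232 + 0.00160) = 0.0626
Q = 0.185, so δQ = 0.0626 × 0.185 = 0.0116.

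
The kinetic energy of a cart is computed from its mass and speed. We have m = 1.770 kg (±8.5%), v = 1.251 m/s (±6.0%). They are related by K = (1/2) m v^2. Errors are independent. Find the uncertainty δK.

0.204 J

For a monomial K ∝ m, v^2, fractional errors add in quadrature:
  (1·δm/m)² = (1×0.0850)² = 0.00723;  (2·δv/v)² = (2×0.0600)² = 0.0144
δK/K = √(0.0216) = 0.147
K = 1.385 J, so δK = 0.147 × 1.385 = 0.204 J.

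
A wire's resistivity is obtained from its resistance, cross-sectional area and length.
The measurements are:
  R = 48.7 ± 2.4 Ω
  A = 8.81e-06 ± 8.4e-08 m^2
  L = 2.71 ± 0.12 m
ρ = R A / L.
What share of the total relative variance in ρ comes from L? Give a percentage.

(δρ/ρ)² = (1·δR/R)² + (1·δA/A)² + (-1·δL/L)²
  R term: (1×0.0493)² = 0.00243
  A term: (1×0.00953)² = 9.09e-05
  L term: (-1×0.0443)² = 0.00196
Total = 0.00448. Share from L = 0.00196/0.00448 = 0.438.

43.8%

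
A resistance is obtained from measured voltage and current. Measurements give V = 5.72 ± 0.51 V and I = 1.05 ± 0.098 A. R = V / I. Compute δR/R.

Since R is a product/quotient, work with relative uncertainties:
  (1·δV/V)² = (1×0.0892)² = 0.00795;  (-1·δI/I)² = (-1×0.0933)² = 0.00871
δR/R = √(0.0167) = 0.129

0.129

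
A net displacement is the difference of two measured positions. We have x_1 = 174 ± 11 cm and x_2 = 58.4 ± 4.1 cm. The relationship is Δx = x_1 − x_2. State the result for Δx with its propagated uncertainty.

116 ± 11.7 cm

Sums and differences: (δΔx)² = Σ (cᵢ δxᵢ)².
  (δx_1)² = 121;  (δx_2)² = 16.8
δΔx = √(138) = 11.7 cm
Δx = 116 cm.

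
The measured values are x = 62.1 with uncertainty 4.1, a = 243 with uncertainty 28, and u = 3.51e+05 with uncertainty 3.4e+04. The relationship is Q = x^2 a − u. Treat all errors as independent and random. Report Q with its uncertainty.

Let p = x^2·a = 9.37e+05. δp/p = √((2·δx/x)² + (1·δa/a)²) = √(0.0174 + 0.0133) = 0.175, so δp = 1.64e+05.
Q = p − u: δQ = √(δp² + δu²) = √(2.7e+10 + 1.16e+09) = 1.68e+05
Q = 5.86e+05.

(5.86 ± 1.68) × 10^5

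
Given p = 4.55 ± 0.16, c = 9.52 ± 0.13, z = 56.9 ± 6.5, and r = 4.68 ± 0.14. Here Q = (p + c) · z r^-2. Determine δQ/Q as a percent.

Let u = p + c = 14.1. δu = √(δp² + δc²) = √(0.0256 + 0.0169) = 0.206, so δu/u = 0.0147.
Q is then a monomial in u, z, r:
δQ/Q = √((δu/u)² + (1·δz/z)² + (-2·δr/r)²) = √(0.000215 + 0.0130 + 0.00358) = 0.130

13.0%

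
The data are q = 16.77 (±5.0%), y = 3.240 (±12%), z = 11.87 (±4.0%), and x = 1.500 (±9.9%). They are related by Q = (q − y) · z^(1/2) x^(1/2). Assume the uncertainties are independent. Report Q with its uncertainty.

Let u = q − y = 13.53. δu = √(δq² + δy²) = √(0.703 + 0.151) = 0.924, so δu/u = 0.0683.
Q is then a monomial in u, z, x:
δQ/Q = √((δu/u)² + (½·δz/z)² + (½·δx/x)²) = √(0.00467 + 0.000400 + 0.00245) = 0.0867
Q = 57.09, so δQ = 0.0867 × 57.09 = 4.95.

57.09 ± 4.95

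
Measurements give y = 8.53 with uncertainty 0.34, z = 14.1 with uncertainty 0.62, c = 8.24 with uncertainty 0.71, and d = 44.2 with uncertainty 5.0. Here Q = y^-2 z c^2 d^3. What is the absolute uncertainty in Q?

Each factor contributes (exponent × relative error)² to (δQ/Q)²:
  (-2·δy/y)² = (-2×0.0399)² = 0.00636;  (1·δz/z)² = (1×0.0440)² = 0.00193;  (2·δc/c)² = (2×0.0862)² = 0.0297;  (3·δd/d)² = (3×0.113)² = 0.115
δQ/Q = √(0.153) = 0.391
Q = 1.14e+06, so δQ = 0.391 × 1.14e+06 = 4.45e+05.

4.45e+05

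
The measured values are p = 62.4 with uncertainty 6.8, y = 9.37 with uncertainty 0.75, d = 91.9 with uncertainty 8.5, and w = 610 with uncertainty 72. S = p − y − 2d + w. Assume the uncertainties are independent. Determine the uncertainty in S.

74.3

Each term contributes (cᵢ δxᵢ)² to (δS)²:
  (δp)² = 46.2;  (δy)² = 0.562;  (2·δd)² = 289;  (δw)² = 5180
δS = √(5520) = 74.3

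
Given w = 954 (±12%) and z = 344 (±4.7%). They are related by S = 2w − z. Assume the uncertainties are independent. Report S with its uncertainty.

S is a linear combination, so absolute uncertainties add in quadrature:
  (2·δw)² = 52400;  (δz)² = 261
δS = √(52700) = 230
S = 1560.

1560 ± 230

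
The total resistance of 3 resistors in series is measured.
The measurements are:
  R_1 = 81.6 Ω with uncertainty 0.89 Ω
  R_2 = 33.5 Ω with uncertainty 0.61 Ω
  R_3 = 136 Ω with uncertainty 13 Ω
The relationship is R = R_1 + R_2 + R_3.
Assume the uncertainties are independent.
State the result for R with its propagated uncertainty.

251 ± 13.0 Ω

Absolute uncertainties add in quadrature for a linear combination:
  (δR_1)² = 0.792;  (δR_2)² = 0.372;  (δR_3)² = 169
δR = √(170) = 13.0 Ω
R = 251 Ω.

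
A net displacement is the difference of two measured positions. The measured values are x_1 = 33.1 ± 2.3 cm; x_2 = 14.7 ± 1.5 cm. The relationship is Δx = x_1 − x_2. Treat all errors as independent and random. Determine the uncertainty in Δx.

2.75 cm

Δx is a linear combination, so absolute uncertainties add in quadrature:
  (δx_1)² = 5.29;  (δx_2)² = 2.25
δΔx = √(7.54) = 2.75 cm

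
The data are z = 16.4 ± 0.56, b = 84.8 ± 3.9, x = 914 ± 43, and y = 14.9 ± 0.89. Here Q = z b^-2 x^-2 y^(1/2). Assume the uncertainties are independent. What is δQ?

1.47e-09

Each factor contributes (exponent × relative error)² to (δQ/Q)²:
  (1·δz/z)² = (1×0.0341)² = 0.00117;  (-2·δb/b)² = (-2×0.0460)² = 0.00846;  (-2·δx/x)² = (-2×0.0470)² = 0.00885;  (½·δy/y)² = (0.5×0.0597)² = 0.000892
δQ/Q = √(0.0194) = 0.139
Q = 1.05e-08, so δQ = 0.139 × 1.05e-08 = 1.47e-09.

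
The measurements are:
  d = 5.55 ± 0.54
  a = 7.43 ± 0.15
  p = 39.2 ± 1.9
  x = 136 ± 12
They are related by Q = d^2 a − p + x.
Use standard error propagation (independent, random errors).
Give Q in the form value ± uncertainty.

Let w = d^2·a = 229. δw/w = √((2·δd/d)² + (1·δa/a)²) = √(0.0379 + 0.000408) = 0.196, so δw = 44.8.
Q = w − p + x: δQ = √(δw² + δp² + δx²) = √(2000 + 3.61 + 144) = 46.4
Q = 326.

326 ± 46.4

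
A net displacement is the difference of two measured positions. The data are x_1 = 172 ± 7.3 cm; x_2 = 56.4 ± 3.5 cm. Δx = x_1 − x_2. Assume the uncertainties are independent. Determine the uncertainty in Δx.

Sums and differences: (δΔx)² = Σ (cᵢ δxᵢ)².
  (δx_1)² = 53.3;  (δx_2)² = 12.2
δΔx = √(65.5) = 8.10 cm

8.10 cm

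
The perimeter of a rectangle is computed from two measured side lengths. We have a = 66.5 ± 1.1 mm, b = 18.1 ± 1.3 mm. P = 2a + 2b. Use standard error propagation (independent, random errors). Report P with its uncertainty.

Sums and differences: (δP)² = Σ (cᵢ δxᵢ)².
  (2·δa)² = 4.84;  (2·δb)² = 6.76
δP = √(11.6) = 3.41 mm
P = 169 mm.

169 ± 3.41 mm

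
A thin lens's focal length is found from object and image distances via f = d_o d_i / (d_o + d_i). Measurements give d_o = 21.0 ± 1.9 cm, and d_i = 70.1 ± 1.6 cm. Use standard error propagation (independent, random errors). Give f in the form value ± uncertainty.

16.2 ± 1.13 cm

∂f/∂d_o = (d_i/(d_o+d_i))² = 0.592;  ∂f/∂d_i = (d_o/(d_o+d_i))² = 0.0531
δf = √((∂f/∂d_o · δd_o)² + (∂f/∂d_i · δd_i)²) = √(1.27 + 0.00723) = 1.13 cm
f = 16.2 cm.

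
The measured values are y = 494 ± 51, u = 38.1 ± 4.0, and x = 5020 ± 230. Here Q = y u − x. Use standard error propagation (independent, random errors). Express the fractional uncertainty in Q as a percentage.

Let p = y·u = 18800. δp/p = √((1·δy/y)² + (1·δu/u)²) = √(0.0107 + 0.0110) = 0.147, so δp = 2770.
Q = p − x: δQ = √(δp² + δx²) = √(7.68e+06 + 52900) = 2780
Q = 13800, so δQ/Q = 2780/13800 = 0.201.

20.1%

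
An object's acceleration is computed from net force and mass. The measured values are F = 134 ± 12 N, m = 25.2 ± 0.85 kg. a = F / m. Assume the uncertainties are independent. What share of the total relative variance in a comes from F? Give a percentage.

(δa/a)² = (1·δF/F)² + (-1·δm/m)²
  F term: (1×0.0896)² = 0.00802
  m term: (-1×0.0337)² = 0.00114
Total = 0.00916. Share from F = 0.00802/0.00916 = 0.876.

87.6%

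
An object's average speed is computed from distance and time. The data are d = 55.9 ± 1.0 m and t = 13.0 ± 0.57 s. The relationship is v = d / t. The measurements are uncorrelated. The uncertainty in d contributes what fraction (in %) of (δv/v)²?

(δv/v)² = (1·δd/d)² + (-1·δt/t)²
  d term: (1×0.0179)² = 0.000320
  t term: (-1×0.0438)² = 0.00192
Total = 0.00224. Share from d = 0.000320/0.00224 = 0.143.

14.3%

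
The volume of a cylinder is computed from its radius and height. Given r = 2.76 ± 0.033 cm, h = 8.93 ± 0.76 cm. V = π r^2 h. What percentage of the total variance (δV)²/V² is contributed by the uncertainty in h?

92.7%

(δV/V)² = (2·δr/r)² + (1·δh/h)²
  r term: (2×0.0120)² = 0.000572
  h term: (1×0.0851)² = 0.00724
Total = 0.00781. Share from h = 0.00724/0.00781 = 0.927.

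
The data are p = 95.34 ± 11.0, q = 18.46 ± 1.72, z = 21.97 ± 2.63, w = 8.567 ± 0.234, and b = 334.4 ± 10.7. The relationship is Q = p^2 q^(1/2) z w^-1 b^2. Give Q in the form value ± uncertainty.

(1.120 ± 0.306) × 10^10

Products/powers → add relative errors in quadrature, weighted by exponent:
  (2·δp/p)² = (2×0.115)² = 0.0532;  (½·δq/q)² = (0.5×0.0932)² = 0.00217;  (1·δz/z)² = (1×0.120)² = 0.0143;  (-1·δw/w)² = (-1×0.0273)² = 0.000746;  (2·δb/b)² = (2×0.0320)² = 0.00410
δQ/Q = √(0.0746) = 0.273
Q = 1.12e+10, so δQ = 0.273 × 1.12e+10 = 3.06e+09.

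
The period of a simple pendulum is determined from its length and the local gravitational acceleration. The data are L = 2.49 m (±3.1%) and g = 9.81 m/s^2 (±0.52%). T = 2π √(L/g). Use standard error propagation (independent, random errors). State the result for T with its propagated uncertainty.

3.17 ± 0.0498 s

Each factor contributes (exponent × relative error)² to (δT/T)²:
  (½·δL/L)² = (0.5×0.0310)² = 0.000240;  (−½·δg/g)² = (-0.5×0.00520)² = 6.76e-06
δT/T = √(0.000247) = 0.0157
T = 3.17 s, so δT = 0.0157 × 3.17 = 0.0498 s.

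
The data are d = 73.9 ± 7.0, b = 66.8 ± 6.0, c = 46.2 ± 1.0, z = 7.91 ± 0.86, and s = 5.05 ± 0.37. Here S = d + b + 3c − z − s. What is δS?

9.74

For a sum/difference, combine absolute errors in quadrature:
  (δd)² = 49.0;  (δb)² = 36.0;  (3·δc)² = 9.00;  (δz)² = 0.740;  (δs)² = 0.137
δS = √(94.9) = 9.74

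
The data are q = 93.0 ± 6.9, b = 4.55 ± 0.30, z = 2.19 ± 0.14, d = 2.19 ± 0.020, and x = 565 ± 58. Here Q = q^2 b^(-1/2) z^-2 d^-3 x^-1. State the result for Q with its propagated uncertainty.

0.142 ± 0.0321

Relative error in a monomial: (δQ/Q)² = Σ (nᵢ · δxᵢ/xᵢ)².
  (2·δq/q)² = (2×0.0742)² = 0.0220;  (−½·δb/b)² = (-0.5×0.0659)² = 0.00109;  (-2·δz/z)² = (-2×0.0639)² = 0.0163;  (-3·δd/d)² = (-3×0.00913)² = 0.000751;  (-1·δx/x)² = (-1×0.103)² = 0.0105
δQ/Q = √(0.0507) = 0.225
Q = 0.142, so δQ = 0.225 × 0.142 = 0.0321.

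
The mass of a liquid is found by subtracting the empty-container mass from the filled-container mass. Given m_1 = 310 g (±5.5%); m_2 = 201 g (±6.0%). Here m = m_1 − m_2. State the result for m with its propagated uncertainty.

Absolute uncertainties add in quadrature for a linear combination:
  (δm_1)² = 291;  (δm_2)² = 145
δm = √(436) = 20.9 g
m = 109 g.

109 ± 20.9 g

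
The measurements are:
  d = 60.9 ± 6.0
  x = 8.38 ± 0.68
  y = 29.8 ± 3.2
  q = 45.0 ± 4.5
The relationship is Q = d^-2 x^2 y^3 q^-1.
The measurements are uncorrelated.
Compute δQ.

Since Q is a product/quotient, work with relative uncertainties:
  (-2·δd/d)² = (-2×0.0985)² = 0.0388;  (2·δx/x)² = (2×0.0811)² = 0.0263;  (3·δy/y)² = (3×0.107)² = 0.104;  (-1·δq/q)² = (-1×0.100)² = 0.0100
δQ/Q = √(0.179) = 0.423
Q = 11.1, so δQ = 0.423 × 11.1 = 4.71.

4.71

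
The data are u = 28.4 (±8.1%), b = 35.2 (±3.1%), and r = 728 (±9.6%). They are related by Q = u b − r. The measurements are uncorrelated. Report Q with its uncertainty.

272 ± 111

Let p = u·b = 1000. δp/p = √((1·δu/u)² + (1·δb/b)²) = √(0.00656 + 0.000961) = 0.0867, so δp = 86.7.
Q = p − r: δQ = √(δp² + δr²) = √(7520 + 4880) = 111
Q = 272.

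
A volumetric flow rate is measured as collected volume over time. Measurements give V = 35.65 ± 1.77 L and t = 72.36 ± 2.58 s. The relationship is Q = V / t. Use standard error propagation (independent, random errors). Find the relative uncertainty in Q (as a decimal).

Products/powers → add relative errors in quadrature, weighted by exponent:
  (1·δV/V)² = (1×0.0496)² = 0.00247;  (-1·δt/t)² = (-1×0.0357)² = 0.00127
δQ/Q = √(0.00374) = 0.0611

0.0611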